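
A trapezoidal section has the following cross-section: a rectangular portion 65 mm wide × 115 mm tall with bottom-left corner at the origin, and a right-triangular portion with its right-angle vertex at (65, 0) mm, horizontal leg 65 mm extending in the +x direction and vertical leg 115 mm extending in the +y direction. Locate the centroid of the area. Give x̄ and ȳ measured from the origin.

x̄ = 50.56 mm, ȳ = 51.11 mm

rectangular portion: A = 65 × 115 = 7475.00, centroid at (32.50, 57.50).
triangular portion: A = ½·65·115 = 3737.50, centroid at (86.67, 38.33).
ΣA = 11212.50 mm²
ΣAx̄ = (7475.00)(32.50) + (3737.50)(86.67) = 566854.17 mm³
ΣAȳ = (7475.00)(57.50) + (3737.50)(38.33) = 573083.33 mm³
x̄ = 566854.17 / 11212.50 = 50.56 mm
ȳ = 573083.33 / 11212.50 = 51.11 mm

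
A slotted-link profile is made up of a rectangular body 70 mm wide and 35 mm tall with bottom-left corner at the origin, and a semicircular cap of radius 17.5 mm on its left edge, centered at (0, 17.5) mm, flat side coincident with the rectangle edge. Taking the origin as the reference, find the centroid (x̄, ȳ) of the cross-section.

x̄ = 28.04 mm, ȳ = 17.50 mm

rectangular body: A = 70 × 35 = 2450.00, centroid at (35.00, 17.50).
semicircular end: A = ½π·17.5² = 481.06, centroid at (-7.43, 17.50).
ΣA = 2931.06 mm²
ΣAx̄ = (2450.00)(35.00) + (481.06)(-7.43) = 82177.08 mm³
ΣAȳ = (2450.00)(17.50) + (481.06)(17.50) = 51293.49 mm³
x̄ = 82177.08 / 2931.06 = 28.04 mm
ȳ = 51293.49 / 2931.06 = 17.50 mm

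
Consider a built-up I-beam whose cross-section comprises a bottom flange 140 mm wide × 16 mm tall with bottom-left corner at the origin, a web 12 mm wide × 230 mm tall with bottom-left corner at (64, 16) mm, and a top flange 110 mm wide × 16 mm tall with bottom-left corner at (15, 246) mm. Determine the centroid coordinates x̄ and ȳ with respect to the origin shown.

Part | A | x̄ᵢ | ȳᵢ | A·x̄ᵢ | A·ȳᵢ
bottom flange | 2240.00 | 70.00 | 8.00 | 156800.00 | 17920.00
web | 2760.00 | 70.00 | 131.00 | 193200.00 | 361560.00
top flange | 1760.00 | 70.00 | 254.00 | 123200.00 | 447040.00
Σ | 6760.00 |  |  | 473200.00 | 826520.00
x̄ = 473200.00 / 6760.00 = 70.00 mm
ȳ = 826520.00 / 6760.00 = 122.27 mm

x̄ = 70.00 mm, ȳ = 122.27 mm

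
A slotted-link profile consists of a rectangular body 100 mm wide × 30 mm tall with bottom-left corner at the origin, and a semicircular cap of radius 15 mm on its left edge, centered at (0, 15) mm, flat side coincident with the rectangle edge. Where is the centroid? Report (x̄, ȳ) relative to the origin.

x̄ = 44.06 mm, ȳ = 15.00 mm

rectangular body: A = 100 × 30 = 3000.00, centroid at (50.00, 15.00).
semicircular end: A = ½π·15² = 353.43, centroid at (-6.37, 15.00).
ΣA = 3353.43 mm²
ΣAx̄ = (3000.00)(50.00) + (353.43)(-6.37) = 147750.00 mm³
ΣAȳ = (3000.00)(15.00) + (353.43)(15.00) = 50301.44 mm³
x̄ = 147750.00 / 3353.43 = 44.06 mm
ȳ = 50301.44 / 3353.43 = 15.00 mm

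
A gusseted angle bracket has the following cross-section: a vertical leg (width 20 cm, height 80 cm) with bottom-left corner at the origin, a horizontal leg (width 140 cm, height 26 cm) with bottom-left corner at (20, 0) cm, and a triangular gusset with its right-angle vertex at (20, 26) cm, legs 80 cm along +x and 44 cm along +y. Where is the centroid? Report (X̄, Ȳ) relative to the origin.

X̄ = 60.82 cm, Ȳ = 26.13 cm

vertical leg: A = 20 × 80 = 1600.00, centroid at (10.00, 40.00).
horizontal leg: A = 140 × 26 = 3640.00, centroid at (90.00, 13.00).
gusset: A = ½·80·44 = 1760.00, centroid at (46.67, 40.67).
ΣA = 7000.00 cm², ΣAX̄ = 425733.33 cm³, ΣAȲ = 182893.33 cm³.
X̄ = 425733.33/7000.00 = 60.82 cm; Ȳ = 182893.33/7000.00 = 26.13 cm.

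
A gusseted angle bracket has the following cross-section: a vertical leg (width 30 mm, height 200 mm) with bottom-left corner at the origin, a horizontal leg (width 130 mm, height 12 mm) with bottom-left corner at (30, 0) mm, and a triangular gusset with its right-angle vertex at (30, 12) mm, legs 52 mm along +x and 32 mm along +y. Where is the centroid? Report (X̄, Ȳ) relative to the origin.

vertical leg: A = 30 × 200 = 6000.00, centroid at (15.00, 100.00).
horizontal leg: A = 130 × 12 = 1560.00, centroid at (95.00, 6.00).
gusset: A = ½·52·32 = 832.00, centroid at (47.33, 22.67).
ΣA = 8392.00 mm², ΣAX̄ = 277581.33 mm³, ΣAȲ = 628218.67 mm³.
X̄ = 277581.33/8392.00 = 33.08 mm; Ȳ = 628218.67/8392.00 = 74.86 mm.

X̄ = 33.08 mm, Ȳ = 74.86 mm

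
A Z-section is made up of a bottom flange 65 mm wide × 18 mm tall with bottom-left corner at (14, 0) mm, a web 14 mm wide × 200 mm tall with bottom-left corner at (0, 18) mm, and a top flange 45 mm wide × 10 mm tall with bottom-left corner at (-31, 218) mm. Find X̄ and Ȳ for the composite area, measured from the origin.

X̄ = 15.88 mm, Ȳ = 99.84 mm

Part | A | x̄ᵢ | ȳᵢ | A·x̄ᵢ | A·ȳᵢ
bottom flange | 1170.00 | 46.50 | 9.00 | 54405.00 | 10530.00
web | 2800.00 | 7.00 | 118.00 | 19600.00 | 330400.00
top flange | 450.00 | -8.50 | 223.00 | -3825.00 | 100350.00
Σ | 4420.00 |  |  | 70180.00 | 441280.00
X̄ = 70180.00 / 4420.00 = 15.88 mm
Ȳ = 441280.00 / 4420.00 = 99.84 mm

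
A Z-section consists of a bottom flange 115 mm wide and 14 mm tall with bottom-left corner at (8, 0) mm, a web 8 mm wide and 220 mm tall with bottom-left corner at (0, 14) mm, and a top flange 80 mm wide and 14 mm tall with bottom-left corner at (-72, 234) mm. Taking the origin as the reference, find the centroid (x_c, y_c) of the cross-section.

x_c = 17.07 mm, y_c = 111.23 mm

bottom flange: A = 115 × 14 = 1610.00, centroid at (65.50, 7.00).
web: A = 8 × 220 = 1760.00, centroid at (4.00, 124.00).
top flange: A = 80 × 14 = 1120.00, centroid at (-32.00, 241.00).
ΣA = 4490.00 mm²
ΣAx_c = (1610.00)(65.50) + (1760.00)(4.00) + (1120.00)(-32.00) = 76655.00 mm³
ΣAy_c = (1610.00)(7.00) + (1760.00)(124.00) + (1120.00)(241.00) = 499430.00 mm³
x_c = 76655.00 / 4490.00 = 17.07 mm
y_c = 499430.00 / 4490.00 = 111.23 mm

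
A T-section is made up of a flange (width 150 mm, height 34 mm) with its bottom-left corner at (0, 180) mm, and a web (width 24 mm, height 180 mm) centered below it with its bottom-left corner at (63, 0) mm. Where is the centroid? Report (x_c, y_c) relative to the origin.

x_c = 75.00 mm, y_c = 147.93 mm

web: A = 24 × 180 = 4320.00, centroid at (75.00, 90.00).
flange: A = 150 × 34 = 5100.00, centroid at (75.00, 197.00).
ΣA = 9420.00 mm², ΣAx_c = 706500.00 mm³, ΣAy_c = 1393500.00 mm³.
x_c = 706500.00/9420.00 = 75.00 mm; y_c = 1393500.00/9420.00 = 147.93 mm.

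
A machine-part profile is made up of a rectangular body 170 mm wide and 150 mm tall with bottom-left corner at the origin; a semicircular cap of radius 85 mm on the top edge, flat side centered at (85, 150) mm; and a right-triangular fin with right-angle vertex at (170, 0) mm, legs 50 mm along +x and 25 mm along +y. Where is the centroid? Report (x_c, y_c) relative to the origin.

x_c = 86.70 mm, y_c = 107.53 mm

Part | A | x̄ᵢ | ȳᵢ | A·x̄ᵢ | A·ȳᵢ
rectangular body | 25500.00 | 85.00 | 75.00 | 2167500.00 | 1912500.00
semicircular top | 11349.00 | 85.00 | 186.08 | 964665.29 | 2111767.19
triangular fin | 625.00 | 186.67 | 8.33 | 116666.67 | 5208.33
Σ | 37474.00 |  |  | 3248831.96 | 4029475.52
x_c = 3248831.96 / 37474.00 = 86.70 mm
y_c = 4029475.52 / 37474.00 = 107.53 mm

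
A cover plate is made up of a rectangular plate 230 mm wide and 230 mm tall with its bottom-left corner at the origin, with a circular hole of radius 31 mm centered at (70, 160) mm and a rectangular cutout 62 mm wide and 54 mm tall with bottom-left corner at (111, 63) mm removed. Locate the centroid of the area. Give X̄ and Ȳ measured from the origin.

X̄ = 115.98 mm, Ȳ = 113.88 mm

Part | A | x̄ᵢ | ȳᵢ | A·x̄ᵢ | A·ȳᵢ
plate | 52900.00 | 115.00 | 115.00 | 6083500.00 | 6083500.00
hole 1 | -3019.07 | 70.00 | 160.00 | -211334.94 | -483051.29
hole 2 | -3348.00 | 142.00 | 90.00 | -475416.00 | -301320.00
Σ | 46532.93 |  |  | 5396749.06 | 5299128.71
X̄ = 5396749.06 / 46532.93 = 115.98 mm
Ȳ = 5299128.71 / 46532.93 = 113.88 mm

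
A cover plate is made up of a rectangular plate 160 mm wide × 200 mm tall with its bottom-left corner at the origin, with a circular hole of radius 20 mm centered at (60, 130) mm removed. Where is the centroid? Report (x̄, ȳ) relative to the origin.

plate: A = 160 × 200 = 32000.00, centroid at (80.00, 100.00).
hole: A = −π·20² = -1256.64, centroid at (60.00, 130.00).
ΣA = 30743.36 mm²
ΣAx̄ = (32000.00)(80.00) + (-1256.64)(60.00) = 2484601.78 mm³
ΣAȳ = (32000.00)(100.00) + (-1256.64)(130.00) = 3036637.18 mm³
x̄ = 2484601.78 / 30743.36 = 80.82 mm
ȳ = 3036637.18 / 30743.36 = 98.77 mm

x̄ = 80.82 mm, ȳ = 98.77 mm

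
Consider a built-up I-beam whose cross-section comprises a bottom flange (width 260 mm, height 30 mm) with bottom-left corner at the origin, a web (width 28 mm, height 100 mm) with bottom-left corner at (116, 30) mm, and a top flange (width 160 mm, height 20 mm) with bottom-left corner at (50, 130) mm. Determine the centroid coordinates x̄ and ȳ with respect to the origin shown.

x̄ = 130.00 mm, ȳ = 57.17 mm

bottom flange: A = 260 × 30 = 7800.00, centroid at (130.00, 15.00).
web: A = 28 × 100 = 2800.00, centroid at (130.00, 80.00).
top flange: A = 160 × 20 = 3200.00, centroid at (130.00, 140.00).
ΣA = 13800.00 mm²
ΣAx̄ = (7800.00)(130.00) + (2800.00)(130.00) + (3200.00)(130.00) = 1794000.00 mm³
ΣAȳ = (7800.00)(15.00) + (2800.00)(80.00) + (3200.00)(140.00) = 789000.00 mm³
x̄ = 1794000.00 / 13800.00 = 130.00 mm
ȳ = 789000.00 / 13800.00 = 57.17 mm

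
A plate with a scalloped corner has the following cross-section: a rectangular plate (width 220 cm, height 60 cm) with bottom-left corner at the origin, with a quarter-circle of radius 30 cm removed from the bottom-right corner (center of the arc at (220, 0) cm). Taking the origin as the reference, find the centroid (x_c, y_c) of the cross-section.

plate: A = 220 × 60 = 13200.00, centroid at (110.00, 30.00).
removed quarter-circle: A = −¼π·30² = -706.86, centroid at (207.27, 12.73).
ΣA = 12493.14 cm², ΣAx_c = 1305491.16 cm³, ΣAy_c = 387000.00 cm³.
x_c = 1305491.16/12493.14 = 104.50 cm; y_c = 387000.00/12493.14 = 30.98 cm.

x_c = 104.50 cm, y_c = 30.98 cm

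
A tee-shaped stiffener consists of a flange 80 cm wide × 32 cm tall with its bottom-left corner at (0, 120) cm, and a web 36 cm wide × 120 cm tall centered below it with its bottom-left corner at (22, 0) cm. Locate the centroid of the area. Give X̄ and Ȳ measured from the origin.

web: A = 36 × 120 = 4320.00, centroid at (40.00, 60.00).
flange: A = 80 × 32 = 2560.00, centroid at (40.00, 136.00).
ΣA = 6880.00 cm², ΣAX̄ = 275200.00 cm³, ΣAȲ = 607360.00 cm³.
X̄ = 275200.00/6880.00 = 40.00 cm; Ȳ = 607360.00/6880.00 = 88.28 cm.

X̄ = 40.00 cm, Ȳ = 88.28 cm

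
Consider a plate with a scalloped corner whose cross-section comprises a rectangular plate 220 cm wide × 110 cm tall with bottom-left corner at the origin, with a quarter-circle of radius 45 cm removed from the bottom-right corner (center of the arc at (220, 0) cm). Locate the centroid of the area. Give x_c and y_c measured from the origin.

plate: A = 220 × 110 = 24200.00, centroid at (110.00, 55.00).
removed quarter-circle: A = −¼π·45² = -1590.43, centroid at (200.90, 19.10).
ΣA = 22609.57 cm², ΣAx_c = 2342480.12 cm³, ΣAy_c = 1300625.00 cm³.
x_c = 2342480.12/22609.57 = 103.61 cm; y_c = 1300625.00/22609.57 = 57.53 cm.

x_c = 103.61 cm, y_c = 57.53 cm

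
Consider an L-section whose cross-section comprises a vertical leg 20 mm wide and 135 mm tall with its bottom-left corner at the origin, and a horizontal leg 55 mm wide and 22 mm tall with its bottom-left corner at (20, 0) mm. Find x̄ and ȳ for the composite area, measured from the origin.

x̄ = 21.60 mm, ȳ = 50.02 mm

Part | A | x̄ᵢ | ȳᵢ | A·x̄ᵢ | A·ȳᵢ
vertical leg | 2700.00 | 10.00 | 67.50 | 27000.00 | 182250.00
horizontal leg | 1210.00 | 47.50 | 11.00 | 57475.00 | 13310.00
Σ | 3910.00 |  |  | 84475.00 | 195560.00
x̄ = 84475.00 / 3910.00 = 21.60 mm
ȳ = 195560.00 / 3910.00 = 50.02 mm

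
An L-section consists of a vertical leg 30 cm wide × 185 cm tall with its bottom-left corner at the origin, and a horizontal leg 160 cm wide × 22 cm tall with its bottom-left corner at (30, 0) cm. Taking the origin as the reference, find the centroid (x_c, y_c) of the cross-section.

vertical leg: A = 30 × 185 = 5550.00, centroid at (15.00, 92.50).
horizontal leg: A = 160 × 22 = 3520.00, centroid at (110.00, 11.00).
ΣA = 9070.00 cm²
ΣAx_c = (5550.00)(15.00) + (3520.00)(110.00) = 470450.00 cm³
ΣAy_c = (5550.00)(92.50) + (3520.00)(11.00) = 552095.00 cm³
x_c = 470450.00 / 9070.00 = 51.87 cm
y_c = 552095.00 / 9070.00 = 60.87 cm

x_c = 51.87 cm, y_c = 60.87 cm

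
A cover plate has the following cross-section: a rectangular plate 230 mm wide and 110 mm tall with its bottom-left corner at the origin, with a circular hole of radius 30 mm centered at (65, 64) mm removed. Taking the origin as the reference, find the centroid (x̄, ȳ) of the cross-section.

x̄ = 121.29 mm, ȳ = 53.87 mm

plate: A = 230 × 110 = 25300.00, centroid at (115.00, 55.00).
hole: A = −π·30² = -2827.43, centroid at (65.00, 64.00).
ΣA = 22472.57 mm², ΣAx̄ = 2725716.83 mm³, ΣAȳ = 1210544.26 mm³.
x̄ = 2725716.83/22472.57 = 121.29 mm; ȳ = 1210544.26/22472.57 = 53.87 mm.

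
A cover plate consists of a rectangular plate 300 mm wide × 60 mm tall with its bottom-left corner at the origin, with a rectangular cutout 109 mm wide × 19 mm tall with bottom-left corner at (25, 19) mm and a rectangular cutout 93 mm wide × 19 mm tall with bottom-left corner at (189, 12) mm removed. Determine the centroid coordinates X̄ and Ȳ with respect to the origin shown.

plate: A = 300 × 60 = 18000.00, centroid at (150.00, 30.00).
hole 1: A = −(109 × 19) = -2071.00, centroid at (79.50, 28.50).
hole 2: A = −(93 × 19) = -1767.00, centroid at (235.50, 21.50).
ΣA = 14162.00 mm², ΣAX̄ = 2119227.00 mm³, ΣAȲ = 442986.00 mm³.
X̄ = 2119227.00/14162.00 = 149.64 mm; Ȳ = 442986.00/14162.00 = 31.28 mm.

X̄ = 149.64 mm, Ȳ = 31.28 mm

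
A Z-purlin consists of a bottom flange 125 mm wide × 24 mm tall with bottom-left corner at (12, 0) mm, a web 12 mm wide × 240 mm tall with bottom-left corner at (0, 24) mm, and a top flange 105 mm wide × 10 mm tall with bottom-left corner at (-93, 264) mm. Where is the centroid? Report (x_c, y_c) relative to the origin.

Part | A | x̄ᵢ | ȳᵢ | A·x̄ᵢ | A·ȳᵢ
bottom flange | 3000.00 | 74.50 | 12.00 | 223500.00 | 36000.00
web | 2880.00 | 6.00 | 144.00 | 17280.00 | 414720.00
top flange | 1050.00 | -40.50 | 269.00 | -42525.00 | 282450.00
Σ | 6930.00 |  |  | 198255.00 | 733170.00
x_c = 198255.00 / 6930.00 = 28.61 mm
y_c = 733170.00 / 6930.00 = 105.80 mm

x_c = 28.61 mm, y_c = 105.80 mm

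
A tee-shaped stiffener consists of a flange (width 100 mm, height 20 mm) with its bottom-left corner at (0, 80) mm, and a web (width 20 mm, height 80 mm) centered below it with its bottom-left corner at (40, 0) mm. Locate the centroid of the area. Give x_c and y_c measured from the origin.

x_c = 50.00 mm, y_c = 67.78 mm

web: A = 20 × 80 = 1600.00, centroid at (50.00, 40.00).
flange: A = 100 × 20 = 2000.00, centroid at (50.00, 90.00).
ΣA = 3600.00 mm²
ΣAx_c = (1600.00)(50.00) + (2000.00)(50.00) = 180000.00 mm³
ΣAy_c = (1600.00)(40.00) + (2000.00)(90.00) = 244000.00 mm³
x_c = 180000.00 / 3600.00 = 50.00 mm
y_c = 244000.00 / 3600.00 = 67.78 mm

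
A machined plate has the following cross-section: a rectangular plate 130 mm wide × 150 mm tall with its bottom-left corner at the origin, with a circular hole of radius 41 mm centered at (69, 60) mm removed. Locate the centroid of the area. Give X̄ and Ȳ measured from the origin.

Part | A | x̄ᵢ | ȳᵢ | A·x̄ᵢ | A·ȳᵢ
plate | 19500.00 | 65.00 | 75.00 | 1267500.00 | 1462500.00
hole | -5281.02 | 69.00 | 60.00 | -364390.19 | -316861.04
Σ | 14218.98 |  |  | 903109.81 | 1145638.96
X̄ = 903109.81 / 14218.98 = 63.51 mm
Ȳ = 1145638.96 / 14218.98 = 80.57 mm

X̄ = 63.51 mm, Ȳ = 80.57 mm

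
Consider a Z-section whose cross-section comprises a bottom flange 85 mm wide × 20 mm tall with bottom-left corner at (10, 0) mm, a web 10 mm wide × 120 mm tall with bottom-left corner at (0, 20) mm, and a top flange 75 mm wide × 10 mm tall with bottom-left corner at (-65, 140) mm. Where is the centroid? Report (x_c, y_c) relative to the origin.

x_c = 20.45 mm, y_c = 60.75 mm

Part | A | x̄ᵢ | ȳᵢ | A·x̄ᵢ | A·ȳᵢ
bottom flange | 1700.00 | 52.50 | 10.00 | 89250.00 | 17000.00
web | 1200.00 | 5.00 | 80.00 | 6000.00 | 96000.00
top flange | 750.00 | -27.50 | 145.00 | -20625.00 | 108750.00
Σ | 3650.00 |  |  | 74625.00 | 221750.00
x_c = 74625.00 / 3650.00 = 20.45 mm
y_c = 221750.00 / 3650.00 = 60.75 mm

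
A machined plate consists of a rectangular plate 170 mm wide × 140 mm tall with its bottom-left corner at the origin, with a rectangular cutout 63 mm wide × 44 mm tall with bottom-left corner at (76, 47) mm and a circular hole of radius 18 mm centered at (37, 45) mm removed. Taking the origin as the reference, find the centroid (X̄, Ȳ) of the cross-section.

X̄ = 84.32 mm, Ȳ = 71.41 mm

Part | A | x̄ᵢ | ȳᵢ | A·x̄ᵢ | A·ȳᵢ
plate | 23800.00 | 85.00 | 70.00 | 2023000.00 | 1666000.00
hole 1 | -2772.00 | 107.50 | 69.00 | -297990.00 | -191268.00
hole 2 | -1017.88 | 37.00 | 45.00 | -37661.41 | -45804.42
Σ | 20010.12 |  |  | 1687348.59 | 1428927.58
X̄ = 1687348.59 / 20010.12 = 84.32 mm
Ȳ = 1428927.58 / 20010.12 = 71.41 mm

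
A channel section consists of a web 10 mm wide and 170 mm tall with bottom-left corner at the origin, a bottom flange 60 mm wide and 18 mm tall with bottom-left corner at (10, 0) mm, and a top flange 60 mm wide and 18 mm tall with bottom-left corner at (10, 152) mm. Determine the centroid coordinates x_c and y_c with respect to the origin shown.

x_c = 24.59 mm, y_c = 85.00 mm

Part | A | x̄ᵢ | ȳᵢ | A·x̄ᵢ | A·ȳᵢ
web | 1700.00 | 5.00 | 85.00 | 8500.00 | 144500.00
bottom flange | 1080.00 | 40.00 | 9.00 | 43200.00 | 9720.00
top flange | 1080.00 | 40.00 | 161.00 | 43200.00 | 173880.00
Σ | 3860.00 |  |  | 94900.00 | 328100.00
x_c = 94900.00 / 3860.00 = 24.59 mm
y_c = 328100.00 / 3860.00 = 85.00 mm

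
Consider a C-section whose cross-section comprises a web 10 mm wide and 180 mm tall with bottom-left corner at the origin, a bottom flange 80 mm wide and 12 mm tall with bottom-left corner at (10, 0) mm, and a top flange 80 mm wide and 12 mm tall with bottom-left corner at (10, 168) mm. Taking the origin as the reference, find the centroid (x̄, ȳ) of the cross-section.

x̄ = 28.23 mm, ȳ = 90.00 mm

Part | A | x̄ᵢ | ȳᵢ | A·x̄ᵢ | A·ȳᵢ
web | 1800.00 | 5.00 | 90.00 | 9000.00 | 162000.00
bottom flange | 960.00 | 50.00 | 6.00 | 48000.00 | 5760.00
top flange | 960.00 | 50.00 | 174.00 | 48000.00 | 167040.00
Σ | 3720.00 |  |  | 105000.00 | 334800.00
x̄ = 105000.00 / 3720.00 = 28.23 mm
ȳ = 334800.00 / 3720.00 = 90.00 mm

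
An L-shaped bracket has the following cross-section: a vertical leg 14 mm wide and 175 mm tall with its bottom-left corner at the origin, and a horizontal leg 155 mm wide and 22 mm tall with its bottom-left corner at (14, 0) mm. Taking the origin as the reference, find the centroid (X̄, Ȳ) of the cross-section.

X̄ = 56.17 mm, Ȳ = 42.98 mm

vertical leg: A = 14 × 175 = 2450.00, centroid at (7.00, 87.50).
horizontal leg: A = 155 × 22 = 3410.00, centroid at (91.50, 11.00).
ΣA = 5860.00 mm², ΣAX̄ = 329165.00 mm³, ΣAȲ = 251885.00 mm³.
X̄ = 329165.00/5860.00 = 56.17 mm; Ȳ = 251885.00/5860.00 = 42.98 mm.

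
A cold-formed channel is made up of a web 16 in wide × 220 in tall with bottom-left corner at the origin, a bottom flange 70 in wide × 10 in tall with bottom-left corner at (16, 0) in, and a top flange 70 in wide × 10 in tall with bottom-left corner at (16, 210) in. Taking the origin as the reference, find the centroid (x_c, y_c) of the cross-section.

Part | A | x̄ᵢ | ȳᵢ | A·x̄ᵢ | A·ȳᵢ
web | 3520.00 | 8.00 | 110.00 | 28160.00 | 387200.00
bottom flange | 700.00 | 51.00 | 5.00 | 35700.00 | 3500.00
top flange | 700.00 | 51.00 | 215.00 | 35700.00 | 150500.00
Σ | 4920.00 |  |  | 99560.00 | 541200.00
x_c = 99560.00 / 4920.00 = 20.24 in
y_c = 541200.00 / 4920.00 = 110.00 in

x_c = 20.24 in, y_c = 110.00 in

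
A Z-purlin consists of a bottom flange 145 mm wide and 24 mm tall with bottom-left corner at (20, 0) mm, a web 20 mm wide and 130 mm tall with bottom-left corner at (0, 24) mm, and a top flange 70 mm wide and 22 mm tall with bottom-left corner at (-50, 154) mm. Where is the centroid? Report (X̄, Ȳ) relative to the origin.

X̄ = 42.62 mm, Ȳ = 69.19 mm

Part | A | x̄ᵢ | ȳᵢ | A·x̄ᵢ | A·ȳᵢ
bottom flange | 3480.00 | 92.50 | 12.00 | 321900.00 | 41760.00
web | 2600.00 | 10.00 | 89.00 | 26000.00 | 231400.00
top flange | 1540.00 | -15.00 | 165.00 | -23100.00 | 254100.00
Σ | 7620.00 |  |  | 324800.00 | 527260.00
X̄ = 324800.00 / 7620.00 = 42.62 mm
Ȳ = 527260.00 / 7620.00 = 69.19 mm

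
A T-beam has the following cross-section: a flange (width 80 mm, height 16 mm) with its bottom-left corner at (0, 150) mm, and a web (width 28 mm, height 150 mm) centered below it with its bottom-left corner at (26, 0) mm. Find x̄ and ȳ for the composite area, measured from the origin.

x̄ = 40.00 mm, ȳ = 94.39 mm

web: A = 28 × 150 = 4200.00, centroid at (40.00, 75.00).
flange: A = 80 × 16 = 1280.00, centroid at (40.00, 158.00).
ΣA = 5480.00 mm²
ΣAx̄ = (4200.00)(40.00) + (1280.00)(40.00) = 219200.00 mm³
ΣAȳ = (4200.00)(75.00) + (1280.00)(158.00) = 517240.00 mm³
x̄ = 219200.00 / 5480.00 = 40.00 mm
ȳ = 517240.00 / 5480.00 = 94.39 mm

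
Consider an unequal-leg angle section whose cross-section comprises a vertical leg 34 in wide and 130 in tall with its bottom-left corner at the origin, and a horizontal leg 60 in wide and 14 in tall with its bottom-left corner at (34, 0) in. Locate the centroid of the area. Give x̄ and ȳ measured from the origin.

x̄ = 24.51 in, ȳ = 55.74 in

Part | A | x̄ᵢ | ȳᵢ | A·x̄ᵢ | A·ȳᵢ
vertical leg | 4420.00 | 17.00 | 65.00 | 75140.00 | 287300.00
horizontal leg | 840.00 | 64.00 | 7.00 | 53760.00 | 5880.00
Σ | 5260.00 |  |  | 128900.00 | 293180.00
x̄ = 128900.00 / 5260.00 = 24.51 in
ȳ = 293180.00 / 5260.00 = 55.74 in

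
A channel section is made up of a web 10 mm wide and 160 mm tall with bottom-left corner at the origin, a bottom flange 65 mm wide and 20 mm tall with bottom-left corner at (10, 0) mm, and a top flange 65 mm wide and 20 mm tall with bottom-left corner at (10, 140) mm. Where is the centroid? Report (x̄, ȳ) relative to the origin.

web: A = 10 × 160 = 1600.00, centroid at (5.00, 80.00).
bottom flange: A = 65 × 20 = 1300.00, centroid at (42.50, 10.00).
top flange: A = 65 × 20 = 1300.00, centroid at (42.50, 150.00).
ΣA = 4200.00 mm², ΣAx̄ = 118500.00 mm³, ΣAȳ = 336000.00 mm³.
x̄ = 118500.00/4200.00 = 28.21 mm; ȳ = 336000.00/4200.00 = 80.00 mm.

x̄ = 28.21 mm, ȳ = 80.00 mm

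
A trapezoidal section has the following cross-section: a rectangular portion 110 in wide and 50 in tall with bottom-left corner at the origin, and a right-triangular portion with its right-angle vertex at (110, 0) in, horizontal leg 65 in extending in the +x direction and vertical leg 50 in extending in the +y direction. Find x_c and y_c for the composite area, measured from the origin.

rectangular portion: A = 110 × 50 = 5500.00, centroid at (55.00, 25.00).
triangular portion: A = ½·65·50 = 1625.00, centroid at (131.67, 16.67).
ΣA = 7125.00 in²
ΣAx_c = (5500.00)(55.00) + (1625.00)(131.67) = 516458.33 in³
ΣAy_c = (5500.00)(25.00) + (1625.00)(16.67) = 164583.33 in³
x_c = 516458.33 / 7125.00 = 72.49 in
y_c = 164583.33 / 7125.00 = 23.10 in

x_c = 72.49 in, y_c = 23.10 in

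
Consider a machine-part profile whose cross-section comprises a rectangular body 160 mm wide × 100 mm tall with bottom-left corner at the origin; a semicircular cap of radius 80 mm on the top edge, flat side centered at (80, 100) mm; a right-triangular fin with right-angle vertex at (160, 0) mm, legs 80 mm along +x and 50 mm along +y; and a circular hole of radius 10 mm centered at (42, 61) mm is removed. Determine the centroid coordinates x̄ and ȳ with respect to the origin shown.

x̄ = 88.12 mm, ȳ = 77.90 mm

Part | A | x̄ᵢ | ȳᵢ | A·x̄ᵢ | A·ȳᵢ
rectangular body | 16000.00 | 80.00 | 50.00 | 1280000.00 | 800000.00
semicircular top | 10053.10 | 80.00 | 133.95 | 804247.72 | 1346642.98
triangular fin | 2000.00 | 186.67 | 16.67 | 373333.33 | 33333.33
hole | -314.16 | 42.00 | 61.00 | -13194.69 | -19163.72
Σ | 27738.94 |  |  | 2444386.36 | 2160812.60
x̄ = 2444386.36 / 27738.94 = 88.12 mm
ȳ = 2160812.60 / 27738.94 = 77.90 mm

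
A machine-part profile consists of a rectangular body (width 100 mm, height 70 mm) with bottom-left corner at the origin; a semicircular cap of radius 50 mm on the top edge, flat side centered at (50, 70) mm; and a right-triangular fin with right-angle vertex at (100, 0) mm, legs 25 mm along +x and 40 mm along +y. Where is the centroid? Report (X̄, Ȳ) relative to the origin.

X̄ = 52.55 mm, Ȳ = 53.37 mm

Part | A | x̄ᵢ | ȳᵢ | A·x̄ᵢ | A·ȳᵢ
rectangular body | 7000.00 | 50.00 | 35.00 | 350000.00 | 245000.00
semicircular top | 3926.99 | 50.00 | 91.22 | 196349.54 | 358222.69
triangular fin | 500.00 | 108.33 | 13.33 | 54166.67 | 6666.67
Σ | 11426.99 |  |  | 600516.21 | 609889.36
X̄ = 600516.21 / 11426.99 = 52.55 mm
Ȳ = 609889.36 / 11426.99 = 53.37 mm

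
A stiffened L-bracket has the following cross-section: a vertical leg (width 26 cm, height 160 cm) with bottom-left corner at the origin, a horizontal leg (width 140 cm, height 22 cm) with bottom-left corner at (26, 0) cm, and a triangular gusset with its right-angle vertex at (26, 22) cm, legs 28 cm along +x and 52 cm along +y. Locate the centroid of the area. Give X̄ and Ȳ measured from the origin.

X̄ = 47.12 cm, Ȳ = 49.61 cm

vertical leg: A = 26 × 160 = 4160.00, centroid at (13.00, 80.00).
horizontal leg: A = 140 × 22 = 3080.00, centroid at (96.00, 11.00).
gusset: A = ½·28·52 = 728.00, centroid at (35.33, 39.33).
ΣA = 7968.00 cm², ΣAX̄ = 375482.67 cm³, ΣAȲ = 395314.67 cm³.
X̄ = 375482.67/7968.00 = 47.12 cm; Ȳ = 395314.67/7968.00 = 49.61 cm.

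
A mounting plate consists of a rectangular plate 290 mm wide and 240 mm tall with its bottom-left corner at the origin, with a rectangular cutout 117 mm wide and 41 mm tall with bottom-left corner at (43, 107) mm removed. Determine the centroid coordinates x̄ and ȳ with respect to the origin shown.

plate: A = 290 × 240 = 69600.00, centroid at (145.00, 120.00).
hole: A = −(117 × 41) = -4797.00, centroid at (101.50, 127.50).
ΣA = 64803.00 mm²
ΣAx̄ = (69600.00)(145.00) + (-4797.00)(101.50) = 9605104.50 mm³
ΣAȳ = (69600.00)(120.00) + (-4797.00)(127.50) = 7740382.50 mm³
x̄ = 9605104.50 / 64803.00 = 148.22 mm
ȳ = 7740382.50 / 64803.00 = 119.44 mm

x̄ = 148.22 mm, ȳ = 119.44 mm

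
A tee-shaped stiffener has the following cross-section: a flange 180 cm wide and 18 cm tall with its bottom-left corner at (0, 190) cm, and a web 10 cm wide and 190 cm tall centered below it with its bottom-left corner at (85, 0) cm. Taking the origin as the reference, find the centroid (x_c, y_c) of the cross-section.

x_c = 90.00 cm, y_c = 160.56 cm

web: A = 10 × 190 = 1900.00, centroid at (90.00, 95.00).
flange: A = 180 × 18 = 3240.00, centroid at (90.00, 199.00).
ΣA = 5140.00 cm², ΣAx_c = 462600.00 cm³, ΣAy_c = 825260.00 cm³.
x_c = 462600.00/5140.00 = 90.00 cm; y_c = 825260.00/5140.00 = 160.56 cm.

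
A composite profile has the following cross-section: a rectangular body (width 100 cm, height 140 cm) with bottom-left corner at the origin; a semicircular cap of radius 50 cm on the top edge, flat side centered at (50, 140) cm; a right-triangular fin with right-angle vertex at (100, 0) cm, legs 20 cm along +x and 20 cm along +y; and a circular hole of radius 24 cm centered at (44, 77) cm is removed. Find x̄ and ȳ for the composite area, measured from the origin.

Part | A | x̄ᵢ | ȳᵢ | A·x̄ᵢ | A·ȳᵢ
rectangular body | 14000.00 | 50.00 | 70.00 | 700000.00 | 980000.00
semicircular top | 3926.99 | 50.00 | 161.22 | 196349.54 | 633112.05
triangular fin | 200.00 | 106.67 | 6.67 | 21333.33 | 1333.33
hole | -1809.56 | 44.00 | 77.00 | -79620.52 | -139335.92
Σ | 16317.43 |  |  | 838062.35 | 1475109.46
x̄ = 838062.35 / 16317.43 = 51.36 cm
ȳ = 1475109.46 / 16317.43 = 90.40 cm

x̄ = 51.36 cm, ȳ = 90.40 cm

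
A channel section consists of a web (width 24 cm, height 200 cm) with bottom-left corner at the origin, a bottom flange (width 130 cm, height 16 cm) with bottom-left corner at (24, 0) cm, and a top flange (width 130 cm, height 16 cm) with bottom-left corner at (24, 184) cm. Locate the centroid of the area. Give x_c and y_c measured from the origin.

x_c = 47.75 cm, y_c = 100.00 cm

web: A = 24 × 200 = 4800.00, centroid at (12.00, 100.00).
bottom flange: A = 130 × 16 = 2080.00, centroid at (89.00, 8.00).
top flange: A = 130 × 16 = 2080.00, centroid at (89.00, 192.00).
ΣA = 8960.00 cm²
ΣAx_c = (4800.00)(12.00) + (2080.00)(89.00) + (2080.00)(89.00) = 427840.00 cm³
ΣAy_c = (4800.00)(100.00) + (2080.00)(8.00) + (2080.00)(192.00) = 896000.00 cm³
x_c = 427840.00 / 8960.00 = 47.75 cm
y_c = 896000.00 / 8960.00 = 100.00 cm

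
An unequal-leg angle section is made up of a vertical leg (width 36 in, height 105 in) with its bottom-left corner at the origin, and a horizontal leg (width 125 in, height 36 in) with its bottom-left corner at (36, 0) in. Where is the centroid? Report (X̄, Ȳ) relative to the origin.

X̄ = 61.75 in, Ȳ = 33.75 in

vertical leg: A = 36 × 105 = 3780.00, centroid at (18.00, 52.50).
horizontal leg: A = 125 × 36 = 4500.00, centroid at (98.50, 18.00).
ΣA = 8280.00 in², ΣAX̄ = 511290.00 in³, ΣAȲ = 279450.00 in³.
X̄ = 511290.00/8280.00 = 61.75 in; Ȳ = 279450.00/8280.00 = 33.75 in.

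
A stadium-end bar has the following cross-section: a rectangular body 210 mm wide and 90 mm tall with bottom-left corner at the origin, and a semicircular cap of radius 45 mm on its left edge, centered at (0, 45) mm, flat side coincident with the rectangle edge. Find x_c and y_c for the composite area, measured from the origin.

x_c = 87.12 mm, y_c = 45.00 mm

rectangular body: A = 210 × 90 = 18900.00, centroid at (105.00, 45.00).
semicircular end: A = ½π·45² = 3180.86, centroid at (-19.10, 45.00).
ΣA = 22080.86 mm²
ΣAx_c = (18900.00)(105.00) + (3180.86)(-19.10) = 1923750.00 mm³
ΣAy_c = (18900.00)(45.00) + (3180.86)(45.00) = 993638.82 mm³
x_c = 1923750.00 / 22080.86 = 87.12 mm
y_c = 993638.82 / 22080.86 = 45.00 mm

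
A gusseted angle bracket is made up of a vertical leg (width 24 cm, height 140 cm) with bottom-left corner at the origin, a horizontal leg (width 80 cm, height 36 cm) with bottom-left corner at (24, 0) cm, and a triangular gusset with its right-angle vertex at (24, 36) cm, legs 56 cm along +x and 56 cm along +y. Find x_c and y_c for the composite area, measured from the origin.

x_c = 37.34 cm, y_c = 47.74 cm

vertical leg: A = 24 × 140 = 3360.00, centroid at (12.00, 70.00).
horizontal leg: A = 80 × 36 = 2880.00, centroid at (64.00, 18.00).
gusset: A = ½·56·56 = 1568.00, centroid at (42.67, 54.67).
ΣA = 7808.00 cm², ΣAx_c = 291541.33 cm³, ΣAy_c = 372757.33 cm³.
x_c = 291541.33/7808.00 = 37.34 cm; y_c = 372757.33/7808.00 = 47.74 cm.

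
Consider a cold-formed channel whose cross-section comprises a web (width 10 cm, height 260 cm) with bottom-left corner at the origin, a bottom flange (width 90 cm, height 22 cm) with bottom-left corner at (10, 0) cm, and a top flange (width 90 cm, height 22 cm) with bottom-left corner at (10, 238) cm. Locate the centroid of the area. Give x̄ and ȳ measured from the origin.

x̄ = 35.18 cm, ȳ = 130.00 cm

web: A = 10 × 260 = 2600.00, centroid at (5.00, 130.00).
bottom flange: A = 90 × 22 = 1980.00, centroid at (55.00, 11.00).
top flange: A = 90 × 22 = 1980.00, centroid at (55.00, 249.00).
ΣA = 6560.00 cm², ΣAx̄ = 230800.00 cm³, ΣAȳ = 852800.00 cm³.
x̄ = 230800.00/6560.00 = 35.18 cm; ȳ = 852800.00/6560.00 = 130.00 cm.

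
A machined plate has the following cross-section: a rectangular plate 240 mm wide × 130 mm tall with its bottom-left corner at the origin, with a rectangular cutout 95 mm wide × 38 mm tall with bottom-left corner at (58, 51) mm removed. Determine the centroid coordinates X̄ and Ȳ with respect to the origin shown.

X̄ = 121.90 mm, Ȳ = 64.35 mm

Part | A | x̄ᵢ | ȳᵢ | A·x̄ᵢ | A·ȳᵢ
plate | 31200.00 | 120.00 | 65.00 | 3744000.00 | 2028000.00
hole | -3610.00 | 105.50 | 70.00 | -380855.00 | -252700.00
Σ | 27590.00 |  |  | 3363145.00 | 1775300.00
X̄ = 3363145.00 / 27590.00 = 121.90 mm
Ȳ = 1775300.00 / 27590.00 = 64.35 mm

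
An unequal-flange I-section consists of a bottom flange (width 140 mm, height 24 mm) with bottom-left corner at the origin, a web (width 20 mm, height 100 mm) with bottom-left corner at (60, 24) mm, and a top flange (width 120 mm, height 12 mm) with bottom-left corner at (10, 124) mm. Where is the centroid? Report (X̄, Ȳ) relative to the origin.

bottom flange: A = 140 × 24 = 3360.00, centroid at (70.00, 12.00).
web: A = 20 × 100 = 2000.00, centroid at (70.00, 74.00).
top flange: A = 120 × 12 = 1440.00, centroid at (70.00, 130.00).
ΣA = 6800.00 mm²
ΣAX̄ = (3360.00)(70.00) + (2000.00)(70.00) + (1440.00)(70.00) = 476000.00 mm³
ΣAȲ = (3360.00)(12.00) + (2000.00)(74.00) + (1440.00)(130.00) = 375520.00 mm³
X̄ = 476000.00 / 6800.00 = 70.00 mm
Ȳ = 375520.00 / 6800.00 = 55.22 mm

X̄ = 70.00 mm, Ȳ = 55.22 mm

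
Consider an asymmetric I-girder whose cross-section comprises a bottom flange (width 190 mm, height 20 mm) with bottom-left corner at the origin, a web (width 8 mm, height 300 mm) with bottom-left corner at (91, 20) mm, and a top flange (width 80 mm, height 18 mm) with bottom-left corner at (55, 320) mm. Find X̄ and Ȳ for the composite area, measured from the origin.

X̄ = 95.00 mm, Ȳ = 120.39 mm

bottom flange: A = 190 × 20 = 3800.00, centroid at (95.00, 10.00).
web: A = 8 × 300 = 2400.00, centroid at (95.00, 170.00).
top flange: A = 80 × 18 = 1440.00, centroid at (95.00, 329.00).
ΣA = 7640.00 mm², ΣAX̄ = 725800.00 mm³, ΣAȲ = 919760.00 mm³.
X̄ = 725800.00/7640.00 = 95.00 mm; Ȳ = 919760.00/7640.00 = 120.39 mm.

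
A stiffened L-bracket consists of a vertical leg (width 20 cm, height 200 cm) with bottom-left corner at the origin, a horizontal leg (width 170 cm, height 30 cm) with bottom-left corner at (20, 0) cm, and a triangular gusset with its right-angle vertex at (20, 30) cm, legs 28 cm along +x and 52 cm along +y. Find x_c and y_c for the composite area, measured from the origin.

Part | A | x̄ᵢ | ȳᵢ | A·x̄ᵢ | A·ȳᵢ
vertical leg | 4000.00 | 10.00 | 100.00 | 40000.00 | 400000.00
horizontal leg | 5100.00 | 105.00 | 15.00 | 535500.00 | 76500.00
gusset | 728.00 | 29.33 | 47.33 | 21354.67 | 34458.67
Σ | 9828.00 |  |  | 596854.67 | 510958.67
x_c = 596854.67 / 9828.00 = 60.73 cm
y_c = 510958.67 / 9828.00 = 51.99 cm

x_c = 60.73 cm, y_c = 51.99 cm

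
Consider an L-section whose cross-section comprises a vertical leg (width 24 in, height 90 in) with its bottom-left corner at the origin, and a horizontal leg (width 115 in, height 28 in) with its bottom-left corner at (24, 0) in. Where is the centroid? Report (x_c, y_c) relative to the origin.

Part | A | x̄ᵢ | ȳᵢ | A·x̄ᵢ | A·ȳᵢ
vertical leg | 2160.00 | 12.00 | 45.00 | 25920.00 | 97200.00
horizontal leg | 3220.00 | 81.50 | 14.00 | 262430.00 | 45080.00
Σ | 5380.00 |  |  | 288350.00 | 142280.00
x_c = 288350.00 / 5380.00 = 53.60 in
y_c = 142280.00 / 5380.00 = 26.45 in

x_c = 53.60 in, y_c = 26.45 in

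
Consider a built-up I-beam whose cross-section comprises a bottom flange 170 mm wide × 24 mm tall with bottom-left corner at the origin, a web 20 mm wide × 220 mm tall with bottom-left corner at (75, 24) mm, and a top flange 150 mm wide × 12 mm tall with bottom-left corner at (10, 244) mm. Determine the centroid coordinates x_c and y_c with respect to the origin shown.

bottom flange: A = 170 × 24 = 4080.00, centroid at (85.00, 12.00).
web: A = 20 × 220 = 4400.00, centroid at (85.00, 134.00).
top flange: A = 150 × 12 = 1800.00, centroid at (85.00, 250.00).
ΣA = 10280.00 mm²
ΣAx_c = (4080.00)(85.00) + (4400.00)(85.00) + (1800.00)(85.00) = 873800.00 mm³
ΣAy_c = (4080.00)(12.00) + (4400.00)(134.00) + (1800.00)(250.00) = 1088560.00 mm³
x_c = 873800.00 / 10280.00 = 85.00 mm
y_c = 1088560.00 / 10280.00 = 105.89 mm

x_c = 85.00 mm, y_c = 105.89 mm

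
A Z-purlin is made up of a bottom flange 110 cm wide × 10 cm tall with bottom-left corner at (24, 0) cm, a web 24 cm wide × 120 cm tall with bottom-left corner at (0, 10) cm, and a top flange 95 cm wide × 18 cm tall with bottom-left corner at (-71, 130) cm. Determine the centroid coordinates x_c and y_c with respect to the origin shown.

bottom flange: A = 110 × 10 = 1100.00, centroid at (79.00, 5.00).
web: A = 24 × 120 = 2880.00, centroid at (12.00, 70.00).
top flange: A = 95 × 18 = 1710.00, centroid at (-23.50, 139.00).
ΣA = 5690.00 cm², ΣAx_c = 81275.00 cm³, ΣAy_c = 444790.00 cm³.
x_c = 81275.00/5690.00 = 14.28 cm; y_c = 444790.00/5690.00 = 78.17 cm.

x_c = 14.28 cm, y_c = 78.17 cm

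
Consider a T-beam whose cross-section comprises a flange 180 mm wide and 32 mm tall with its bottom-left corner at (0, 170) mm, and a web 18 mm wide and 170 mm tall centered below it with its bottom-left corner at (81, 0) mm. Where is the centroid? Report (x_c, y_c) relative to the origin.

x_c = 90.00 mm, y_c = 150.96 mm

web: A = 18 × 170 = 3060.00, centroid at (90.00, 85.00).
flange: A = 180 × 32 = 5760.00, centroid at (90.00, 186.00).
ΣA = 8820.00 mm², ΣAx_c = 793800.00 mm³, ΣAy_c = 1331460.00 mm³.
x_c = 793800.00/8820.00 = 90.00 mm; y_c = 1331460.00/8820.00 = 150.96 mm.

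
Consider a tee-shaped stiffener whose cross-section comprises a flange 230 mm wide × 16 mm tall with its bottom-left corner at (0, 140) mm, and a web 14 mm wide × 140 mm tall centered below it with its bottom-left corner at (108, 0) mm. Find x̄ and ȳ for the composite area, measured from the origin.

x̄ = 115.00 mm, ȳ = 120.89 mm

web: A = 14 × 140 = 1960.00, centroid at (115.00, 70.00).
flange: A = 230 × 16 = 3680.00, centroid at (115.00, 148.00).
ΣA = 5640.00 mm²
ΣAx̄ = (1960.00)(115.00) + (3680.00)(115.00) = 648600.00 mm³
ΣAȳ = (1960.00)(70.00) + (3680.00)(148.00) = 681840.00 mm³
x̄ = 648600.00 / 5640.00 = 115.00 mm
ȳ = 681840.00 / 5640.00 = 120.89 mm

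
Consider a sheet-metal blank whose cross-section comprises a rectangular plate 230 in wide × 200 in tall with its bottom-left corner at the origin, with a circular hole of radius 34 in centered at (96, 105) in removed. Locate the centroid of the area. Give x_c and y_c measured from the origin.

x_c = 116.63 in, y_c = 99.57 in

plate: A = 230 × 200 = 46000.00, centroid at (115.00, 100.00).
hole: A = −π·34² = -3631.68, centroid at (96.00, 105.00).
ΣA = 42368.32 in²
ΣAx_c = (46000.00)(115.00) + (-3631.68)(96.00) = 4941358.61 in³
ΣAy_c = (46000.00)(100.00) + (-3631.68)(105.00) = 4218673.48 in³
x_c = 4941358.61 / 42368.32 = 116.63 in
y_c = 4218673.48 / 42368.32 = 99.57 in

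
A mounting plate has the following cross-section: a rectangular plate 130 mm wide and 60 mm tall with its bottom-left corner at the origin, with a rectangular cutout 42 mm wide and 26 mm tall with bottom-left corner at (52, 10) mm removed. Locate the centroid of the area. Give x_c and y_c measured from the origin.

Part | A | x̄ᵢ | ȳᵢ | A·x̄ᵢ | A·ȳᵢ
plate | 7800.00 | 65.00 | 30.00 | 507000.00 | 234000.00
hole | -1092.00 | 73.00 | 23.00 | -79716.00 | -25116.00
Σ | 6708.00 |  |  | 427284.00 | 208884.00
x_c = 427284.00 / 6708.00 = 63.70 mm
y_c = 208884.00 / 6708.00 = 31.14 mm

x_c = 63.70 mm, y_c = 31.14 mm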